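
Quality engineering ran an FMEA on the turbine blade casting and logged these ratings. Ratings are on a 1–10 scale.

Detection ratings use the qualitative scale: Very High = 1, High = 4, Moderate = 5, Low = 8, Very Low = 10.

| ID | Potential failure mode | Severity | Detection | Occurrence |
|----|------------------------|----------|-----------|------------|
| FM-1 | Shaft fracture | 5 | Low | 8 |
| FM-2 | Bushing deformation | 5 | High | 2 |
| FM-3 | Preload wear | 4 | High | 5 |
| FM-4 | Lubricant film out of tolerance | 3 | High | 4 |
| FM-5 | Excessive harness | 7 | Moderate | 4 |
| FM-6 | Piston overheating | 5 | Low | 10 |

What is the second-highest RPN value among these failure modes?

320

RPN = Severity × Occurrence × Detection:
  FM-1: 5 × 8 × 8 = 320
  FM-2: 5 × 2 × 4 = 40
  FM-3: 4 × 5 × 4 = 80
  FM-4: 3 × 4 × 4 = 48
  FM-5: 7 × 4 × 5 = 140
  FM-6: 5 × 10 × 8 = 400
Sorted descending: 400, 320, 140, 80, 48, 40.
The second-highest RPN is 320 (FM-1).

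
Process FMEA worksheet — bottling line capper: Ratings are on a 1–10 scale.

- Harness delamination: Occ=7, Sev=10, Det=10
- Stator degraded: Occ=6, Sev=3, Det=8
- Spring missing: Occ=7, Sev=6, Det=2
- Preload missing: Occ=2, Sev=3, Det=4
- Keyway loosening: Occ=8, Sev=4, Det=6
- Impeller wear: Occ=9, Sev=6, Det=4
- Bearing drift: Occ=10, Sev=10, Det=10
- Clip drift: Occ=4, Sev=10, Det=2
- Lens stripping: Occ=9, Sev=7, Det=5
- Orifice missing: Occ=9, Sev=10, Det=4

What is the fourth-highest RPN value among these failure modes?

RPN = Severity × Occurrence × Detection:
  Harness delamination: 10 × 7 × 10 = 700
  Stator degraded: 3 × 6 × 8 = 144
  Spring missing: 6 × 7 × 2 = 84
  Preload missing: 3 × 2 × 4 = 24
  Keyway loosening: 4 × 8 × 6 = 192
  Impeller wear: 6 × 9 × 4 = 216
  Bearing drift: 10 × 10 × 10 = 1000
  Clip drift: 10 × 4 × 2 = 80
  Lens stripping: 7 × 9 × 5 = 315
  Orifice missing: 10 × 9 × 4 = 360
Sorted descending: 1000, 700, 360, 315, 216, 192, 144, 84, 80, 24.
The fourth-highest RPN is 315 (Lens stripping).

315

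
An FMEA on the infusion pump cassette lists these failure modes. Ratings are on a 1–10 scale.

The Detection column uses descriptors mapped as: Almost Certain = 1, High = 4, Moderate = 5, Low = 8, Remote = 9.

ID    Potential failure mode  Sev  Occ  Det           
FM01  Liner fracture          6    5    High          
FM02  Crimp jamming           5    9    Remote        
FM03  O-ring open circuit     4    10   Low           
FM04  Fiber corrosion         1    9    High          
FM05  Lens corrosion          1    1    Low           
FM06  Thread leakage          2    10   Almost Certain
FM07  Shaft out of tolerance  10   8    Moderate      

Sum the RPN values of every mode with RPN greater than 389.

805

RPN = Severity × Occurrence × Detection:
  FM01: 6 × 5 × 4 = 120
  FM02: 5 × 9 × 9 = 405
  FM03: 4 × 10 × 8 = 320
  FM04: 1 × 9 × 4 = 36
  FM05: 1 × 1 × 8 = 8
  FM06: 2 × 10 × 1 = 20
  FM07: 10 × 8 × 5 = 400
RPN > 389: FM02 (405), FM07 (400).
Sum: 405 + 400 = 805.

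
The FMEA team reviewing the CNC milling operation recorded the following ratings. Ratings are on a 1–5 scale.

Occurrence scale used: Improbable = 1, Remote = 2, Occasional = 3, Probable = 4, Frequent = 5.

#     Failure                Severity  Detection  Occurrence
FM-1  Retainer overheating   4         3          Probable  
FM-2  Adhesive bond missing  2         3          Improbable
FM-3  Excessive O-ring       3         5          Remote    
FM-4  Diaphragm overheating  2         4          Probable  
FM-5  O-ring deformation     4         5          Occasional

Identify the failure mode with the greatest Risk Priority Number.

RPN = Severity × Occurrence × Detection:
  FM-1: 4 × 4 × 3 = 48
  FM-2: 2 × 1 × 3 = 6
  FM-3: 3 × 2 × 5 = 30
  FM-4: 2 × 4 × 4 = 32
  FM-5: 4 × 3 × 5 = 60
Highest RPN is 60 → FM-5.

FM-5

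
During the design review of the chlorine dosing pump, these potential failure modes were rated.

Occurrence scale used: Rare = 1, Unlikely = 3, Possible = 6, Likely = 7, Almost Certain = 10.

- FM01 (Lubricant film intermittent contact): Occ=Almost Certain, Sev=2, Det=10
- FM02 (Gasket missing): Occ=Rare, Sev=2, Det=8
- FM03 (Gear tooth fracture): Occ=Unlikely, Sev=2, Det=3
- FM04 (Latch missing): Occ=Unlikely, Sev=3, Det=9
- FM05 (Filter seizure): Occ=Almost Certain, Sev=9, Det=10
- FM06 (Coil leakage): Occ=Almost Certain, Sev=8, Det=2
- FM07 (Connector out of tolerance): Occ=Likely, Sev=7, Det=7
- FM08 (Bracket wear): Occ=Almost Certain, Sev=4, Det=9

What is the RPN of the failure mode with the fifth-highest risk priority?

160

RPN = Severity × Occurrence × Detection:
  FM01: 2 × 10 × 10 = 200
  FM02: 2 × 1 × 8 = 16
  FM03: 2 × 3 × 3 = 18
  FM04: 3 × 3 × 9 = 81
  FM05: 9 × 10 × 10 = 900
  FM06: 8 × 10 × 2 = 160
  FM07: 7 × 7 × 7 = 343
  FM08: 4 × 10 × 9 = 360
Sorted descending: 900, 360, 343, 200, 160, 81, 18, 16.
The fifth-highest RPN is 160 (FM06).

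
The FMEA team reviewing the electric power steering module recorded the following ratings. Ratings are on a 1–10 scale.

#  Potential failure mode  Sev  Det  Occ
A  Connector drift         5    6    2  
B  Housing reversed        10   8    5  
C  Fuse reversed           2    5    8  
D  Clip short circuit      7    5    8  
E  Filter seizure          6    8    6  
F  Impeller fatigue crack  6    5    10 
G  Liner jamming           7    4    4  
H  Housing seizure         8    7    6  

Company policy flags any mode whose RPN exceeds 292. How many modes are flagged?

3

RPN = Severity × Occurrence × Detection:
  A: 5 × 2 × 6 = 60
  B: 10 × 5 × 8 = 400
  C: 2 × 8 × 5 = 80
  D: 7 × 8 × 5 = 280
  E: 6 × 6 × 8 = 288
  F: 6 × 10 × 5 = 300
  G: 7 × 4 × 4 = 112
  H: 8 × 6 × 7 = 336
Modes with RPN > 292: B (400), F (300), H (336) → 3.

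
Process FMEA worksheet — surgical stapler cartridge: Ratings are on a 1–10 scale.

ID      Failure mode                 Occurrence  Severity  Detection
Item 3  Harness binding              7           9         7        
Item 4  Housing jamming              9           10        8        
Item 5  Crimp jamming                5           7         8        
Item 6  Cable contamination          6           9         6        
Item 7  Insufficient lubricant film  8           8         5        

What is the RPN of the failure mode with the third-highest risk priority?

324

RPN = Severity × Occurrence × Detection:
  Item 3: 9 × 7 × 7 = 441
  Item 4: 10 × 9 × 8 = 720
  Item 5: 7 × 5 × 8 = 280
  Item 6: 9 × 6 × 6 = 324
  Item 7: 8 × 8 × 5 = 320
Sorted descending: 720, 441, 324, 320, 280.
The third-highest RPN is 324 (Item 6).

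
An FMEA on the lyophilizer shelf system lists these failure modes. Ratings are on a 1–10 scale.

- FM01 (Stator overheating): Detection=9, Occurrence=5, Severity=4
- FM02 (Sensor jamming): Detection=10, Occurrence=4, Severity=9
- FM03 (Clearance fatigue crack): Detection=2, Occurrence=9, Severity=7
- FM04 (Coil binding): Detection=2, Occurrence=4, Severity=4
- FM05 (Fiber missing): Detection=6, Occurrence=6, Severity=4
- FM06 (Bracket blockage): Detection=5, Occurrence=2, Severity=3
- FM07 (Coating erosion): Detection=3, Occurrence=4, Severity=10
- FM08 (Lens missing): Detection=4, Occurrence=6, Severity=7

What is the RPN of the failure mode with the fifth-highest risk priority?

RPN = Severity × Occurrence × Detection:
  FM01: 4 × 5 × 9 = 180
  FM02: 9 × 4 × 10 = 360
  FM03: 7 × 9 × 2 = 126
  FM04: 4 × 4 × 2 = 32
  FM05: 4 × 6 × 6 = 144
  FM06: 3 × 2 × 5 = 30
  FM07: 10 × 4 × 3 = 120
  FM08: 7 × 6 × 4 = 168
Sorted descending: 360, 180, 168, 144, 126, 120, 32, 30.
The fifth-highest RPN is 126 (FM03).

126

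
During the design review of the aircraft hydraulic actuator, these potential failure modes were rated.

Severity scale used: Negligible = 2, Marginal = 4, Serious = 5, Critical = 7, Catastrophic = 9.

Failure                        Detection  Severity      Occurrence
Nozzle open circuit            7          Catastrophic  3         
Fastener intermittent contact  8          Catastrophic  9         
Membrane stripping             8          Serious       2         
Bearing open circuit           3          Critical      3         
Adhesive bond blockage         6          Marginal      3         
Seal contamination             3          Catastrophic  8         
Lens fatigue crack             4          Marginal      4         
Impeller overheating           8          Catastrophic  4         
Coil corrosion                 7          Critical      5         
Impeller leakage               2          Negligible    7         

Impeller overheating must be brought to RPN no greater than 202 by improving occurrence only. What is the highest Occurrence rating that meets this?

Impeller overheating: S=9, O=4, D=8 → current RPN = 288.
Fixed product = 72. Need 72 × O ≤ 202, so O ≤ 202/72 = 2.81.
Maximum integer Occurrence rating = 2 (gives RPN 144; O=3 would give 216 > 202).

2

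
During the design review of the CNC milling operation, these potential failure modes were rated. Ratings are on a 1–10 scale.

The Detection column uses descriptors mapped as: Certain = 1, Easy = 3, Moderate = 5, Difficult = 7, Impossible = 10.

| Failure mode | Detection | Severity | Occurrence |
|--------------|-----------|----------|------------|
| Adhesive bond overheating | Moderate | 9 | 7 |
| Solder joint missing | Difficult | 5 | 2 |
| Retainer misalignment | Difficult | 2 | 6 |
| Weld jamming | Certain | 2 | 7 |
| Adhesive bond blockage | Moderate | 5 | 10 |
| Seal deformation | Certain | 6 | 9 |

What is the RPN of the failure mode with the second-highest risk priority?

RPN = Severity × Occurrence × Detection:
  Adhesive bond overheating: 9 × 7 × 5 = 315
  Solder joint missing: 5 × 2 × 7 = 70
  Retainer misalignment: 2 × 6 × 7 = 84
  Weld jamming: 2 × 7 × 1 = 14
  Adhesive bond blockage: 5 × 10 × 5 = 250
  Seal deformation: 6 × 9 × 1 = 54
Sorted descending: 315, 250, 84, 70, 54, 14.
The second-highest RPN is 250 (Adhesive bond blockage).

250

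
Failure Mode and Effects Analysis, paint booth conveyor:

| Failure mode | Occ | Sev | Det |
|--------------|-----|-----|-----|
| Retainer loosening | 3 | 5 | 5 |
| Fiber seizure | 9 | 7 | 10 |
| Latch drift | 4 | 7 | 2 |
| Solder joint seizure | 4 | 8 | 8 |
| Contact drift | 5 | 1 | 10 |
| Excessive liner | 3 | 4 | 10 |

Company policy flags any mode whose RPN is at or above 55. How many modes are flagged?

5

RPN = Severity × Occurrence × Detection:
  Retainer loosening: 5 × 3 × 5 = 75
  Fiber seizure: 7 × 9 × 10 = 630
  Latch drift: 7 × 4 × 2 = 56
  Solder joint seizure: 8 × 4 × 8 = 256
  Contact drift: 1 × 5 × 10 = 50
  Excessive liner: 4 × 3 × 10 = 120
Modes with RPN ≥ 55: Retainer loosening (75), Fiber seizure (630), Latch drift (56), Solder joint seizure (256), Excessive liner (120) → 5.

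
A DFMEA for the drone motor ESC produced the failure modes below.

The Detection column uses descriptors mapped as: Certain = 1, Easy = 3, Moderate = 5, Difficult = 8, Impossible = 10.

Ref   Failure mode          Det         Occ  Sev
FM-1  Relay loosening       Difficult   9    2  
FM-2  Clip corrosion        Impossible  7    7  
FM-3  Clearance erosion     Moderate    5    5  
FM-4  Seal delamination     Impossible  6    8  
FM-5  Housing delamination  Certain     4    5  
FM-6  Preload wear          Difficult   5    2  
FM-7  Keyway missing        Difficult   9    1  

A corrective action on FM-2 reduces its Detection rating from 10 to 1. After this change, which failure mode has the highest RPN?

FM-4

RPN = Severity × Occurrence × Detection:
  FM-1: 2 × 9 × 8 = 144
  FM-2: 7 × 7 × 10 = 490
  FM-3: 5 × 5 × 5 = 125
  FM-4: 8 × 6 × 10 = 480
  FM-5: 5 × 4 × 1 = 20
  FM-6: 2 × 5 × 8 = 80
  FM-7: 1 × 9 × 8 = 72
After action: FM-2 → 7 × 7 × 1 = 49.
Revised RPNs: FM-4=480, FM-1=144, FM-3=125, FM-6=80, FM-7=72, FM-2=49, FM-5=20.
Highest is now FM-4 (480).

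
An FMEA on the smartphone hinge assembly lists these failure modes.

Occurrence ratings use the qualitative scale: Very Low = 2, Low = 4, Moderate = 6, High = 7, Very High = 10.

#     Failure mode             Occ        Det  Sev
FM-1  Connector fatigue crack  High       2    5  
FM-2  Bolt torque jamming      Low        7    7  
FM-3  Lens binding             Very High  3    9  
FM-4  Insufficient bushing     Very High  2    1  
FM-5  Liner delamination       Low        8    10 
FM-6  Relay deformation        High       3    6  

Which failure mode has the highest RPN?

FM-5

RPN = Severity × Occurrence × Detection:
  FM-1: 5 × 7 × 2 = 70
  FM-2: 7 × 4 × 7 = 196
  FM-3: 9 × 10 × 3 = 270
  FM-4: 1 × 10 × 2 = 20
  FM-5: 10 × 4 × 8 = 320
  FM-6: 6 × 7 × 3 = 126
Highest RPN is 320 → FM-5.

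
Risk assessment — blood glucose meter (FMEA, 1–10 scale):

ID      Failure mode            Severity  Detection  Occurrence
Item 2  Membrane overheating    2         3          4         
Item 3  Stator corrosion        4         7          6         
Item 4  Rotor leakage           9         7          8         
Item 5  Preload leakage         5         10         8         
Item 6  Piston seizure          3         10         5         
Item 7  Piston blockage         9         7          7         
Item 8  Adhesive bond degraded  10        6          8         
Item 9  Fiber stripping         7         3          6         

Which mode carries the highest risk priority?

Item 4

RPN = Severity × Occurrence × Detection:
  Item 2: 2 × 4 × 3 = 24
  Item 3: 4 × 6 × 7 = 168
  Item 4: 9 × 8 × 7 = 504
  Item 5: 5 × 8 × 10 = 400
  Item 6: 3 × 5 × 10 = 150
  Item 7: 9 × 7 × 7 = 441
  Item 8: 10 × 8 × 6 = 480
  Item 9: 7 × 6 × 3 = 126
Highest RPN is 504 → Item 4.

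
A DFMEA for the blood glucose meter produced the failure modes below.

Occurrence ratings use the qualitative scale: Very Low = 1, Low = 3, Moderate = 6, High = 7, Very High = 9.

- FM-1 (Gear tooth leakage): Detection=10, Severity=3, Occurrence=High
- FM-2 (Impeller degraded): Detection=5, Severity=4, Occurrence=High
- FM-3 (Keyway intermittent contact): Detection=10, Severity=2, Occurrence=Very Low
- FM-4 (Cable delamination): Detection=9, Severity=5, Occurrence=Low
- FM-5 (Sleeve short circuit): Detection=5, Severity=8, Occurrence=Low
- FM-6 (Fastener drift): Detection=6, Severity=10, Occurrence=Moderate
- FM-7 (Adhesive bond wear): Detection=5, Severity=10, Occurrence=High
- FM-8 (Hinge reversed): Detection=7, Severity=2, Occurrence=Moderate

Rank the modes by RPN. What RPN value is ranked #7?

RPN = Severity × Occurrence × Detection:
  FM-1: 3 × 7 × 10 = 210
  FM-2: 4 × 7 × 5 = 140
  FM-3: 2 × 1 × 10 = 20
  FM-4: 5 × 3 × 9 = 135
  FM-5: 8 × 3 × 5 = 120
  FM-6: 10 × 6 × 6 = 360
  FM-7: 10 × 7 × 5 = 350
  FM-8: 2 × 6 × 7 = 84
Sorted descending: 360, 350, 210, 140, 135, 120, 84, 20.
The seventh-highest RPN is 84 (FM-8).

84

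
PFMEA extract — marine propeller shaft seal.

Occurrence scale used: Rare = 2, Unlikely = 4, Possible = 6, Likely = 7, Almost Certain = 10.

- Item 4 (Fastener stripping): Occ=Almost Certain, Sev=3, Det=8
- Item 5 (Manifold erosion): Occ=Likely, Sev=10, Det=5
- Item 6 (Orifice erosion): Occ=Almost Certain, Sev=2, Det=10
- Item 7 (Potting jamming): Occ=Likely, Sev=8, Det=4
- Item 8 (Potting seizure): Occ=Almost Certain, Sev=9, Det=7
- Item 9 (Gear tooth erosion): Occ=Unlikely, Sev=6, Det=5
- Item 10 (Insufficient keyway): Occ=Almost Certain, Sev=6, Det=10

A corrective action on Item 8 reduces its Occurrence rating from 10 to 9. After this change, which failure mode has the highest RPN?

Item 10

RPN = Severity × Occurrence × Detection:
  Item 4: 3 × 10 × 8 = 240
  Item 5: 10 × 7 × 5 = 350
  Item 6: 2 × 10 × 10 = 200
  Item 7: 8 × 7 × 4 = 224
  Item 8: 9 × 10 × 7 = 630
  Item 9: 6 × 4 × 5 = 120
  Item 10: 6 × 10 × 10 = 600
After action: Item 8 → 9 × 9 × 7 = 567.
Revised RPNs: Item 10=600, Item 8=567, Item 5=350, Item 4=240, Item 7=224, Item 6=200, Item 9=120.
Highest is now Item 10 (600).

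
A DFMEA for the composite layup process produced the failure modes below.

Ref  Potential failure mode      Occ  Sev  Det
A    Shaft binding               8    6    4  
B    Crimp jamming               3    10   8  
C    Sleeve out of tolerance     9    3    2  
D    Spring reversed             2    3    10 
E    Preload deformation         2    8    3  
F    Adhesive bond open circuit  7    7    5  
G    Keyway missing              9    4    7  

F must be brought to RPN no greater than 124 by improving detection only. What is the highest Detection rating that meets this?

2

F: S=7, O=7, D=5 → current RPN = 245.
Fixed product = 49. Need 49 × D ≤ 124, so D ≤ 124/49 = 2.53.
Maximum integer Detection rating = 2 (gives RPN 98; D=3 would give 147 > 124).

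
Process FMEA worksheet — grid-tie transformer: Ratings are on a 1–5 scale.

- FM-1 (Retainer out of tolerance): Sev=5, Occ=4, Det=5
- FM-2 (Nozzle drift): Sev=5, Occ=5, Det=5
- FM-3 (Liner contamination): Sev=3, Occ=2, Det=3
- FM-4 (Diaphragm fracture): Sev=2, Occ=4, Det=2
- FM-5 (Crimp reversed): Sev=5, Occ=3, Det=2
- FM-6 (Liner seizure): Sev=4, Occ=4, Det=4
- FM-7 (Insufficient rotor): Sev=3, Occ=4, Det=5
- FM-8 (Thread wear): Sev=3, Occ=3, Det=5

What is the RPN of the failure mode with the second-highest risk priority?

RPN = Severity × Occurrence × Detection:
  FM-1: 5 × 4 × 5 = 100
  FM-2: 5 × 5 × 5 = 125
  FM-3: 3 × 2 × 3 = 18
  FM-4: 2 × 4 × 2 = 16
  FM-5: 5 × 3 × 2 = 30
  FM-6: 4 × 4 × 4 = 64
  FM-7: 3 × 4 × 5 = 60
  FM-8: 3 × 3 × 5 = 45
Sorted descending: 125, 100, 64, 60, 45, 30, 18, 16.
The second-highest RPN is 100 (FM-1).

100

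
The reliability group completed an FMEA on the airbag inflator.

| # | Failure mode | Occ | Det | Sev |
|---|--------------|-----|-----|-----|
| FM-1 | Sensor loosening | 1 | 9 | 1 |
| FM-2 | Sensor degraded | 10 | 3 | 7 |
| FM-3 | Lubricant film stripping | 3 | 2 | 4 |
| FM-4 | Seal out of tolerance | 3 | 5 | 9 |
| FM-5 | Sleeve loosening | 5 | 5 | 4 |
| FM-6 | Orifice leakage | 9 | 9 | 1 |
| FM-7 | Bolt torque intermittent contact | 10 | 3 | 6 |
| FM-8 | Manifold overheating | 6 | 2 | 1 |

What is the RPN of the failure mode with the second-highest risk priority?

RPN = Severity × Occurrence × Detection:
  FM-1: 1 × 1 × 9 = 9
  FM-2: 7 × 10 × 3 = 210
  FM-3: 4 × 3 × 2 = 24
  FM-4: 9 × 3 × 5 = 135
  FM-5: 4 × 5 × 5 = 100
  FM-6: 1 × 9 × 9 = 81
  FM-7: 6 × 10 × 3 = 180
  FM-8: 1 × 6 × 2 = 12
Sorted descending: 210, 180, 135, 100, 81, 24, 12, 9.
The second-highest RPN is 180 (FM-7).

180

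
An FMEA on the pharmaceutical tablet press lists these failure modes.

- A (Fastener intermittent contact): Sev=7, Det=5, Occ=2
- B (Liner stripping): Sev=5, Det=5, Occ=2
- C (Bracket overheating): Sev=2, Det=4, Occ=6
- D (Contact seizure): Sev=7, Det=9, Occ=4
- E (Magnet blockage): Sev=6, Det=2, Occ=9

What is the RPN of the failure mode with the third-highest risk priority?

RPN = Severity × Occurrence × Detection:
  A: 7 × 2 × 5 = 70
  B: 5 × 2 × 5 = 50
  C: 2 × 6 × 4 = 48
  D: 7 × 4 × 9 = 252
  E: 6 × 9 × 2 = 108
Sorted descending: 252, 108, 70, 50, 48.
The third-highest RPN is 70 (A).

70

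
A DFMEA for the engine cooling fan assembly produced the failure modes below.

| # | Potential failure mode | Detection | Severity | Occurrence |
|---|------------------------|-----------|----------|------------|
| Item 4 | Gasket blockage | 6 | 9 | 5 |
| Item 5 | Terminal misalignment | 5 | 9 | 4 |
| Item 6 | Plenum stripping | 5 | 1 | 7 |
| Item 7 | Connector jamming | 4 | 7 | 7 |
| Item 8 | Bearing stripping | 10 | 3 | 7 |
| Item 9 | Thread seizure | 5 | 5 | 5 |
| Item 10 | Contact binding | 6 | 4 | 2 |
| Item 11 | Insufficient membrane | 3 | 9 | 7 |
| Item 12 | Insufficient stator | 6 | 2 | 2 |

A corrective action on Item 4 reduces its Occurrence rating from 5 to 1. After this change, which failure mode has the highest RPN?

Item 8

RPN = Severity × Occurrence × Detection:
  Item 4: 9 × 5 × 6 = 270
  Item 5: 9 × 4 × 5 = 180
  Item 6: 1 × 7 × 5 = 35
  Item 7: 7 × 7 × 4 = 196
  Item 8: 3 × 7 × 10 = 210
  Item 9: 5 × 5 × 5 = 125
  Item 10: 4 × 2 × 6 = 48
  Item 11: 9 × 7 × 3 = 189
  Item 12: 2 × 2 × 6 = 24
After action: Item 4 → 9 × 1 × 6 = 54.
Revised RPNs: Item 8=210, Item 7=196, Item 11=189, Item 5=180, Item 9=125, Item 4=54, Item 10=48, Item 6=35, Item 12=24.
Highest is now Item 8 (210).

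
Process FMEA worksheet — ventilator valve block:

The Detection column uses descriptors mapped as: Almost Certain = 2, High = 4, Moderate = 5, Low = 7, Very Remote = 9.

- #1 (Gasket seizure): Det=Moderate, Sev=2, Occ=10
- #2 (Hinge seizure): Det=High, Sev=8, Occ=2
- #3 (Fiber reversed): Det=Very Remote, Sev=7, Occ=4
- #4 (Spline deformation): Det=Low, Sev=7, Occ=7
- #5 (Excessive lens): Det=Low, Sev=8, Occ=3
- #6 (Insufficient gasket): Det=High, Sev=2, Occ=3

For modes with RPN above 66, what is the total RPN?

863

RPN = Severity × Occurrence × Detection:
  #1: 2 × 10 × 5 = 100
  #2: 8 × 2 × 4 = 64
  #3: 7 × 4 × 9 = 252
  #4: 7 × 7 × 7 = 343
  #5: 8 × 3 × 7 = 168
  #6: 2 × 3 × 4 = 24
RPN > 66: #1 (100), #3 (252), #4 (343), #5 (168).
Sum: 100 + 252 + 343 + 168 = 863.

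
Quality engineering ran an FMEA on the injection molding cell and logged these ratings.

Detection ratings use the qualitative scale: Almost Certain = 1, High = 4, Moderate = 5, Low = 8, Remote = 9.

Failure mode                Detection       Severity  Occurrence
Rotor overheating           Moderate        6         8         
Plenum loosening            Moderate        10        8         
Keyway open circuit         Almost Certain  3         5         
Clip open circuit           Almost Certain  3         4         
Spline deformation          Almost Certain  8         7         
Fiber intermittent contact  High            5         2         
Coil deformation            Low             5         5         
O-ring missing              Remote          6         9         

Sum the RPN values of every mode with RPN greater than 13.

1437

RPN = Severity × Occurrence × Detection:
  Rotor overheating: 6 × 8 × 5 = 240
  Plenum loosening: 10 × 8 × 5 = 400
  Keyway open circuit: 3 × 5 × 1 = 15
  Clip open circuit: 3 × 4 × 1 = 12
  Spline deformation: 8 × 7 × 1 = 56
  Fiber intermittent contact: 5 × 2 × 4 = 40
  Coil deformation: 5 × 5 × 8 = 200
  O-ring missing: 6 × 9 × 9 = 486
RPN > 13: Rotor overheating (240), Plenum loosening (400), Keyway open circuit (15), Spline deformation (56), Fiber intermittent contact (40), Coil deformation (200), O-ring missing (486).
Sum: 240 + 400 + 15 + 56 + 40 + 200 + 486 = 1437.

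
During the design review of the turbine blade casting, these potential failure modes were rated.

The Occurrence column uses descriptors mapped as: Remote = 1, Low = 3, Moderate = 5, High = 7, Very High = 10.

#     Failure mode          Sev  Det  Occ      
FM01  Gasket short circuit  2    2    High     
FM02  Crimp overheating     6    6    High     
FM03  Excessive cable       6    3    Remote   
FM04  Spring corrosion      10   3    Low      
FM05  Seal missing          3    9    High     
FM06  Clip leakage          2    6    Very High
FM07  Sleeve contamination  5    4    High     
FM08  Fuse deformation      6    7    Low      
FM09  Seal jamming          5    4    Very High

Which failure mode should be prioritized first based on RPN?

RPN = Severity × Occurrence × Detection:
  FM01: 2 × 7 × 2 = 28
  FM02: 6 × 7 × 6 = 252
  FM03: 6 × 1 × 3 = 18
  FM04: 10 × 3 × 3 = 90
  FM05: 3 × 7 × 9 = 189
  FM06: 2 × 10 × 6 = 120
  FM07: 5 × 7 × 4 = 140
  FM08: 6 × 3 × 7 = 126
  FM09: 5 × 10 × 4 = 200
Highest RPN is 252 → FM02.

FM02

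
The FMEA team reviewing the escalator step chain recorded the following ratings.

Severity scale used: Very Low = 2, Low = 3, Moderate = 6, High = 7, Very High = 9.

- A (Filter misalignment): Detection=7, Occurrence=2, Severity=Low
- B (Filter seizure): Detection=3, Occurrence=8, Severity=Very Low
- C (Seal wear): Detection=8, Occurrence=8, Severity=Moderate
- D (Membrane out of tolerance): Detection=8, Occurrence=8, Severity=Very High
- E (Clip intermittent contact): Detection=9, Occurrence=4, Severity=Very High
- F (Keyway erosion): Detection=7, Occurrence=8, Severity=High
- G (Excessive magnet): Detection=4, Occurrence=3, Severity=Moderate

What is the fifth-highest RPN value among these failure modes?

72

RPN = Severity × Occurrence × Detection:
  A: 3 × 2 × 7 = 42
  B: 2 × 8 × 3 = 48
  C: 6 × 8 × 8 = 384
  D: 9 × 8 × 8 = 576
  E: 9 × 4 × 9 = 324
  F: 7 × 8 × 7 = 392
  G: 6 × 3 × 4 = 72
Sorted descending: 576, 392, 384, 324, 72, 48, 42.
The fifth-highest RPN is 72 (G).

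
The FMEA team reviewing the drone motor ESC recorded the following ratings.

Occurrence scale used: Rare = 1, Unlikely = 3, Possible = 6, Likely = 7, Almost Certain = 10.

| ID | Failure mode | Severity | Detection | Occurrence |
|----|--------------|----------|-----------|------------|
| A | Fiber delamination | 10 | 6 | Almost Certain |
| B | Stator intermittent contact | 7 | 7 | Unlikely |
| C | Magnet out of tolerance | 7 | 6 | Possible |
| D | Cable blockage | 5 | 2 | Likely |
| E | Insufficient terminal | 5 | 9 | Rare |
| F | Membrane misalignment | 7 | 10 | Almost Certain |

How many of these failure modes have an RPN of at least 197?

3

RPN = Severity × Occurrence × Detection:
  A: 10 × 10 × 6 = 600
  B: 7 × 3 × 7 = 147
  C: 7 × 6 × 6 = 252
  D: 5 × 7 × 2 = 70
  E: 5 × 1 × 9 = 45
  F: 7 × 10 × 10 = 700
Modes with RPN ≥ 197: A (600), C (252), F (700) → 3.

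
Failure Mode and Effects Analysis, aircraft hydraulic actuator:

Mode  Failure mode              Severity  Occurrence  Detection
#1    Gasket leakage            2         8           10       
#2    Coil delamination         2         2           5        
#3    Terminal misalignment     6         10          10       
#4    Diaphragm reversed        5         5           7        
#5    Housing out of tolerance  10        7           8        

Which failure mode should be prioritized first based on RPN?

#3

RPN = Severity × Occurrence × Detection:
  #1: 2 × 8 × 10 = 160
  #2: 2 × 2 × 5 = 20
  #3: 6 × 10 × 10 = 600
  #4: 5 × 5 × 7 = 175
  #5: 10 × 7 × 8 = 560
Highest RPN is 600 → #3.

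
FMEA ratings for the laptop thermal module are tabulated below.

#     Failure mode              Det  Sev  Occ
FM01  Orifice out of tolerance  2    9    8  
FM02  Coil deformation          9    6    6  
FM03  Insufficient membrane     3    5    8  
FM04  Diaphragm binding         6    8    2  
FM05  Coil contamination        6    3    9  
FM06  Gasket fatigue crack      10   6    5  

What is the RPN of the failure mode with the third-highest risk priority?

162

RPN = Severity × Occurrence × Detection:
  FM01: 9 × 8 × 2 = 144
  FM02: 6 × 6 × 9 = 324
  FM03: 5 × 8 × 3 = 120
  FM04: 8 × 2 × 6 = 96
  FM05: 3 × 9 × 6 = 162
  FM06: 6 × 5 × 10 = 300
Sorted descending: 324, 300, 162, 144, 120, 96.
The third-highest RPN is 162 (FM05).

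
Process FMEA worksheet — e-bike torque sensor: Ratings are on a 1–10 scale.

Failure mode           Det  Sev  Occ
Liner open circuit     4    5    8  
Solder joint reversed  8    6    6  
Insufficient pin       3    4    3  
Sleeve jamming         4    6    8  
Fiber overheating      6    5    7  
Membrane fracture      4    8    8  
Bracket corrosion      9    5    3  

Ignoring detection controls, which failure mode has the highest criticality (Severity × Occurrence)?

Criticality = Severity × Occurrence:
  Liner open circuit: 5 × 8 = 40
  Solder joint reversed: 6 × 6 = 36
  Insufficient pin: 4 × 3 = 12
  Sleeve jamming: 6 × 8 = 48
  Fiber overheating: 5 × 7 = 35
  Membrane fracture: 8 × 8 = 64
  Bracket corrosion: 5 × 3 = 15
Highest criticality is 64 → Membrane fracture.

Membrane fracture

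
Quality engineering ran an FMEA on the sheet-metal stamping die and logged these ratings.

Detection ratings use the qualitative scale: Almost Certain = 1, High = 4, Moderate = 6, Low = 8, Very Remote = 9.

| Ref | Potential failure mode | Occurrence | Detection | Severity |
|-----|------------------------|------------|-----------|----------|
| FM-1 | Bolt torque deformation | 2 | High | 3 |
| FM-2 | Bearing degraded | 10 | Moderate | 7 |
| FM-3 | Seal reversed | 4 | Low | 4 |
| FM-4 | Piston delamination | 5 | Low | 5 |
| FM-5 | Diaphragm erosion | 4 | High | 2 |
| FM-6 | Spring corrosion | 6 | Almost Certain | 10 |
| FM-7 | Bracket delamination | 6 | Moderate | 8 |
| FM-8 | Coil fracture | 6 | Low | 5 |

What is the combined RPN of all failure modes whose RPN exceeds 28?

RPN = Severity × Occurrence × Detection:
  FM-1: 3 × 2 × 4 = 24
  FM-2: 7 × 10 × 6 = 420
  FM-3: 4 × 4 × 8 = 128
  FM-4: 5 × 5 × 8 = 200
  FM-5: 2 × 4 × 4 = 32
  FM-6: 10 × 6 × 1 = 60
  FM-7: 8 × 6 × 6 = 288
  FM-8: 5 × 6 × 8 = 240
RPN > 28: FM-2 (420), FM-3 (128), FM-4 (200), FM-5 (32), FM-6 (60), FM-7 (288), FM-8 (240).
Sum: 420 + 128 + 200 + 32 + 60 + 288 + 240 = 1368.

1368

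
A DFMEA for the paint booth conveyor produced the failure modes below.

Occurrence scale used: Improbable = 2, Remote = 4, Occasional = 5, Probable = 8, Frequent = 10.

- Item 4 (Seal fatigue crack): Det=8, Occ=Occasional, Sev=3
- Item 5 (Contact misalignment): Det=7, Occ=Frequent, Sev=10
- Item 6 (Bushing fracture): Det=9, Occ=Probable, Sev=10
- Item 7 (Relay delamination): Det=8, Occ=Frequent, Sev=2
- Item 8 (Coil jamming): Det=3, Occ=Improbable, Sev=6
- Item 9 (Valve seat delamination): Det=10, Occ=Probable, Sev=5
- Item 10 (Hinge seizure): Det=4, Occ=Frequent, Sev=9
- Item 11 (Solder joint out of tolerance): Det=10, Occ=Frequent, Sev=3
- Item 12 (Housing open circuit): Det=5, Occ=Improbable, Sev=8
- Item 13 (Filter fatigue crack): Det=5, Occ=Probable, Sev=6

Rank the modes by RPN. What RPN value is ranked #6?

240

RPN = Severity × Occurrence × Detection:
  Item 4: 3 × 5 × 8 = 120
  Item 5: 10 × 10 × 7 = 700
  Item 6: 10 × 8 × 9 = 720
  Item 7: 2 × 10 × 8 = 160
  Item 8: 6 × 2 × 3 = 36
  Item 9: 5 × 8 × 10 = 400
  Item 10: 9 × 10 × 4 = 360
  Item 11: 3 × 10 × 10 = 300
  Item 12: 8 × 2 × 5 = 80
  Item 13: 6 × 8 × 5 = 240
Sorted descending: 720, 700, 400, 360, 300, 240, 160, 120, 80, 36.
The sixth-highest RPN is 240 (Item 13).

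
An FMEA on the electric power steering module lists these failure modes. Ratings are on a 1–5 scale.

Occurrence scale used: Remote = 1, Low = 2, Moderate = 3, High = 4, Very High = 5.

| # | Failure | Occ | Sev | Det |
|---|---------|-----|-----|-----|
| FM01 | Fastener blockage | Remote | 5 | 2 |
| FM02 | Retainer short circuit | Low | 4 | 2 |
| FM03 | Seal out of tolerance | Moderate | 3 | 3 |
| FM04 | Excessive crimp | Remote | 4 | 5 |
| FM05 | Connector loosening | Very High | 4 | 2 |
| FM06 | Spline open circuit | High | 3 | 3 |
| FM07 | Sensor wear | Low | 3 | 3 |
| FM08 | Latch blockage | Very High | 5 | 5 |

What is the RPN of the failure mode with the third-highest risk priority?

36

RPN = Severity × Occurrence × Detection:
  FM01: 5 × 1 × 2 = 10
  FM02: 4 × 2 × 2 = 16
  FM03: 3 × 3 × 3 = 27
  FM04: 4 × 1 × 5 = 20
  FM05: 4 × 5 × 2 = 40
  FM06: 3 × 4 × 3 = 36
  FM07: 3 × 2 × 3 = 18
  FM08: 5 × 5 × 5 = 125
Sorted descending: 125, 40, 36, 27, 20, 18, 16, 10.
The third-highest RPN is 36 (FM06).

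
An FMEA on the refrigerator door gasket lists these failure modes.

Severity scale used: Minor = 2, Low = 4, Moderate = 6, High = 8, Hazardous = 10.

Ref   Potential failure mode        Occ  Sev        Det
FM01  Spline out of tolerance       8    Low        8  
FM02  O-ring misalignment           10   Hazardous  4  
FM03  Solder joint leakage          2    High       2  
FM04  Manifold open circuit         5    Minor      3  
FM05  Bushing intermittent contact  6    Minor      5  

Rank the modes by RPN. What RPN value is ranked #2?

256

RPN = Severity × Occurrence × Detection:
  FM01: 4 × 8 × 8 = 256
  FM02: 10 × 10 × 4 = 400
  FM03: 8 × 2 × 2 = 32
  FM04: 2 × 5 × 3 = 30
  FM05: 2 × 6 × 5 = 60
Sorted descending: 400, 256, 60, 32, 30.
The second-highest RPN is 256 (FM01).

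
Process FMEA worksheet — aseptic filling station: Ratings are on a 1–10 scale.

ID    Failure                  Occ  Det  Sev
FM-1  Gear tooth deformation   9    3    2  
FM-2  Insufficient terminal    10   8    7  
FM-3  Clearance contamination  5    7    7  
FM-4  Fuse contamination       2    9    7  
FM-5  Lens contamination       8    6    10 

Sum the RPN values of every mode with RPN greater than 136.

1285

RPN = Severity × Occurrence × Detection:
  FM-1: 2 × 9 × 3 = 54
  FM-2: 7 × 10 × 8 = 560
  FM-3: 7 × 5 × 7 = 245
  FM-4: 7 × 2 × 9 = 126
  FM-5: 10 × 8 × 6 = 480
RPN > 136: FM-2 (560), FM-3 (245), FM-5 (480).
Sum: 560 + 245 + 480 = 1285.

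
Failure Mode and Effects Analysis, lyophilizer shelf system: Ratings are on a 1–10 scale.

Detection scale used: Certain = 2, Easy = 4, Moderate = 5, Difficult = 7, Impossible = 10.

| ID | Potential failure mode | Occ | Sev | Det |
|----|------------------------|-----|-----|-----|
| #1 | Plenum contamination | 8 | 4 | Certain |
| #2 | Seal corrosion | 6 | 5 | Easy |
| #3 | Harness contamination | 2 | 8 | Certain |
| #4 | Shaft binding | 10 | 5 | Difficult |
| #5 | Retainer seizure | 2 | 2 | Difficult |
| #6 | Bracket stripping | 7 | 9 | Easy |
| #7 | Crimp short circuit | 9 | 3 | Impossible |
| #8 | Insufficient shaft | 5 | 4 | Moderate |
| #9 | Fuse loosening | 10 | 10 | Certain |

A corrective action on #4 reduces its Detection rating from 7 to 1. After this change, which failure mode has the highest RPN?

#7

RPN = Severity × Occurrence × Detection:
  #1: 4 × 8 × 2 = 64
  #2: 5 × 6 × 4 = 120
  #3: 8 × 2 × 2 = 32
  #4: 5 × 10 × 7 = 350
  #5: 2 × 2 × 7 = 28
  #6: 9 × 7 × 4 = 252
  #7: 3 × 9 × 10 = 270
  #8: 4 × 5 × 5 = 100
  #9: 10 × 10 × 2 = 200
After action: #4 → 5 × 10 × 1 = 50.
Revised RPNs: #7=270, #6=252, #9=200, #2=120, #8=100, #1=64, #4=50, #3=32, #5=28.
Highest is now #7 (270).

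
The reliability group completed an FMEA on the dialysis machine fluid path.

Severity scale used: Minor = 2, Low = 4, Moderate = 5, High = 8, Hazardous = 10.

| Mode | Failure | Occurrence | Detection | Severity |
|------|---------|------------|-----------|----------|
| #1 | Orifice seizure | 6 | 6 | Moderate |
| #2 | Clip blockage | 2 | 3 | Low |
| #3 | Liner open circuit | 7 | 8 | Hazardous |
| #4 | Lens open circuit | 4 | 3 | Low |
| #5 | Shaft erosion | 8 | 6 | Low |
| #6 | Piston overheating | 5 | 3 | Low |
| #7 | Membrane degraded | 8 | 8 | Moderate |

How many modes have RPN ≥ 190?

3

RPN = Severity × Occurrence × Detection:
  #1: 5 × 6 × 6 = 180
  #2: 4 × 2 × 3 = 24
  #3: 10 × 7 × 8 = 560
  #4: 4 × 4 × 3 = 48
  #5: 4 × 8 × 6 = 192
  #6: 4 × 5 × 3 = 60
  #7: 5 × 8 × 8 = 320
Modes with RPN ≥ 190: #3 (560), #5 (192), #7 (320) → 3.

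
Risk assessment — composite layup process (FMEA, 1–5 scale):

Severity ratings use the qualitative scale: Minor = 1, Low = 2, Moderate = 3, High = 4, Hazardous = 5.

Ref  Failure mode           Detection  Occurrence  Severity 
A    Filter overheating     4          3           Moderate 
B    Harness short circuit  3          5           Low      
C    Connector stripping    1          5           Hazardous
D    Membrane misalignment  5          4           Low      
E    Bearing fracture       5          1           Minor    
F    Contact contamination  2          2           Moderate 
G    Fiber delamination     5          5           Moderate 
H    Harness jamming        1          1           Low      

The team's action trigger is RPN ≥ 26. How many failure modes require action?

4

RPN = Severity × Occurrence × Detection:
  A: 3 × 3 × 4 = 36
  B: 2 × 5 × 3 = 30
  C: 5 × 5 × 1 = 25
  D: 2 × 4 × 5 = 40
  E: 1 × 1 × 5 = 5
  F: 3 × 2 × 2 = 12
  G: 3 × 5 × 5 = 75
  H: 2 × 1 × 1 = 2
Modes with RPN ≥ 26: A (36), B (30), D (40), G (75) → 4.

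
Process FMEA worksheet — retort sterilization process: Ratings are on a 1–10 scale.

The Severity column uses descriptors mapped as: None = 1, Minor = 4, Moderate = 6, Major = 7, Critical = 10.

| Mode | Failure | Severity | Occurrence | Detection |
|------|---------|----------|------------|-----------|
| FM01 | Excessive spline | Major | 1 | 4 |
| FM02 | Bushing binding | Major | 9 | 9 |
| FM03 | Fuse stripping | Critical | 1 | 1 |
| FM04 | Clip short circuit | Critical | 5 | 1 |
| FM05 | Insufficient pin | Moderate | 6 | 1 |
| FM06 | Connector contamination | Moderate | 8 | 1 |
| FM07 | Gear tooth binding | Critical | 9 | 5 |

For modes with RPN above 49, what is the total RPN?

RPN = Severity × Occurrence × Detection:
  FM01: 7 × 1 × 4 = 28
  FM02: 7 × 9 × 9 = 567
  FM03: 10 × 1 × 1 = 10
  FM04: 10 × 5 × 1 = 50
  FM05: 6 × 6 × 1 = 36
  FM06: 6 × 8 × 1 = 48
  FM07: 10 × 9 × 5 = 450
RPN > 49: FM02 (567), FM04 (50), FM07 (450).
Sum: 567 + 50 + 450 = 1067.

1067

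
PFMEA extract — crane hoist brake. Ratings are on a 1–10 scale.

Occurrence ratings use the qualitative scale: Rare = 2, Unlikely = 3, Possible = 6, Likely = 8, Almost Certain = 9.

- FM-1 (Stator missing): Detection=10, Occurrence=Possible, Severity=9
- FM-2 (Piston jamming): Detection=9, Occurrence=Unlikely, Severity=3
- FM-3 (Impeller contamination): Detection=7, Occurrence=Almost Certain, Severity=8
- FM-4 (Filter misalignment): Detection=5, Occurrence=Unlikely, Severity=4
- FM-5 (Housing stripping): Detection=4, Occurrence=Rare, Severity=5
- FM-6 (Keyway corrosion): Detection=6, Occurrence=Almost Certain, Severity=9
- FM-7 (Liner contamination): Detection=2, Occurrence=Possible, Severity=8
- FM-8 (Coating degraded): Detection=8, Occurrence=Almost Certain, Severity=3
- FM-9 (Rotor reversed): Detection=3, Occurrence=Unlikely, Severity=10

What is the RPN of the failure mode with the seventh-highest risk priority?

RPN = Severity × Occurrence × Detection:
  FM-1: 9 × 6 × 10 = 540
  FM-2: 3 × 3 × 9 = 81
  FM-3: 8 × 9 × 7 = 504
  FM-4: 4 × 3 × 5 = 60
  FM-5: 5 × 2 × 4 = 40
  FM-6: 9 × 9 × 6 = 486
  FM-7: 8 × 6 × 2 = 96
  FM-8: 3 × 9 × 8 = 216
  FM-9: 10 × 3 × 3 = 90
Sorted descending: 540, 504, 486, 216, 96, 90, 81, 60, 40.
The seventh-highest RPN is 81 (FM-2).

81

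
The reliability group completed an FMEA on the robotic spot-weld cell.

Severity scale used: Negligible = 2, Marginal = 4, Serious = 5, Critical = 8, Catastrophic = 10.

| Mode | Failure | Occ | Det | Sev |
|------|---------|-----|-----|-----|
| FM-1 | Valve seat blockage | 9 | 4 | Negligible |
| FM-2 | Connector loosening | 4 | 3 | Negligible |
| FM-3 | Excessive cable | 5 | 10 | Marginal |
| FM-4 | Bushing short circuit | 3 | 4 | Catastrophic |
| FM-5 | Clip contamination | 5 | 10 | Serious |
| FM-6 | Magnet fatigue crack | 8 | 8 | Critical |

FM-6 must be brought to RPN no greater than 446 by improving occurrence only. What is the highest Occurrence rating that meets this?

FM-6: S=8, O=8, D=8 → current RPN = 512.
Fixed product = 64. Need 64 × O ≤ 446, so O ≤ 446/64 = 6.97.
Maximum integer Occurrence rating = 6 (gives RPN 384; O=7 would give 448 > 446).

6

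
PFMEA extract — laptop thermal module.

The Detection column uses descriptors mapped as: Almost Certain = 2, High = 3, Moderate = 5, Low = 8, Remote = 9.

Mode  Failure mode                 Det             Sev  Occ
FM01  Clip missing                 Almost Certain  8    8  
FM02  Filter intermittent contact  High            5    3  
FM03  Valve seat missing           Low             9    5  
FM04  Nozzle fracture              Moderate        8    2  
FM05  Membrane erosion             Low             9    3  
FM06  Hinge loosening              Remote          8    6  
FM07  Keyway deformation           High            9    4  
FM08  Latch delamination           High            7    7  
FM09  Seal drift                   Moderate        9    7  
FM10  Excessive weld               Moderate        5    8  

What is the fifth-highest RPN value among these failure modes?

200

RPN = Severity × Occurrence × Detection:
  FM01: 8 × 8 × 2 = 128
  FM02: 5 × 3 × 3 = 45
  FM03: 9 × 5 × 8 = 360
  FM04: 8 × 2 × 5 = 80
  FM05: 9 × 3 × 8 = 216
  FM06: 8 × 6 × 9 = 432
  FM07: 9 × 4 × 3 = 108
  FM08: 7 × 7 × 3 = 147
  FM09: 9 × 7 × 5 = 315
  FM10: 5 × 8 × 5 = 200
Sorted descending: 432, 360, 315, 216, 200, 147, 128, 108, 80, 45.
The fifth-highest RPN is 200 (FM10).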